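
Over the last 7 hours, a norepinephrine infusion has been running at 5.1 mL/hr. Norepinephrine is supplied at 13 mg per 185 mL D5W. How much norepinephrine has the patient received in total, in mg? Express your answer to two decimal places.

2.51 mg

Concentration = 13 mg ÷ 185 mL = 0.07027027 mg/mL = 70.27027 mcg/mL
Drug rate = 5.1 mL/hr × 70.27027 mcg/mL = 358.3784 mcg/hr
Total = 358.3784 mcg/hr × 7 hr = 2508.649 mcg = 2.508649 mg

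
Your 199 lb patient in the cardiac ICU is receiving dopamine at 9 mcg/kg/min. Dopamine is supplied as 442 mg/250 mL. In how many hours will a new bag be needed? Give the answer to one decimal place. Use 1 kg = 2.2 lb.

Weight = 199 lb ÷ 2.2 lb/kg = 90.45455 kg
Dose = 9 mcg/kg/min × 90.45455 kg = 814.0909 mcg/min
814.0909 mcg/min × 60 min/hr = 48845.45 mcg/hr
Concentration = 442 mg ÷ 250 mL = 1.768 mg/mL = 1768 mcg/mL
Rate = 48845.45 mcg/hr ÷ 1768 mcg/mL = 27.62752 mL/hr
Duration = 250 mL ÷ 27.62752 mL/hr = 9.048948 hr

9.0 hours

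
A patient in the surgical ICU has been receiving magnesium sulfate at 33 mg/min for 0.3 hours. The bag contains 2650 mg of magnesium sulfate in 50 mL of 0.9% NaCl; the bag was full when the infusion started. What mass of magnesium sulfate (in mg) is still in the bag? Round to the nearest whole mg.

2056 mg

33 mg/min × 60 min/hr = 1980 mg/hr
Concentration = 2650 mg ÷ 50 mL = 53 mg/mL
Rate = 1980 mg/hr ÷ 53 mg/mL = 37.35849 mL/hr
Volume infused = 37.35849 mL/hr × 0.3 hr = 11.20755 mL
Volume remaining = 50 − 11.20755 = 38.79245 mL
Drug remaining = 38.79245 mL × 53 mg/mL = 2056 mg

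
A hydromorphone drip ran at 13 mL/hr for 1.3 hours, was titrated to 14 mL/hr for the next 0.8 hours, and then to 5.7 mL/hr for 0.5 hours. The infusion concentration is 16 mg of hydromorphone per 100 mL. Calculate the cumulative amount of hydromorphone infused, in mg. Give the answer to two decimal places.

Concentration = 16 mg ÷ 100 mL = 0.16 mg/mL
Stage 1: 13 mL/hr × 1.3 hr = 16.9 mL → 16.9 mL × 0.16 mg/mL = 2.704 mg
Stage 2: 14 mL/hr × 0.8 hr = 11.2 mL → 11.2 mL × 0.16 mg/mL = 1.792 mg
Stage 3: 5.7 mL/hr × 0.5 hr = 2.85 mL → 2.85 mL × 0.16 mg/mL = 0.456 mg
Total = 2.704 + 1.792 + 0.456 = 4.952 mg

4.95 mg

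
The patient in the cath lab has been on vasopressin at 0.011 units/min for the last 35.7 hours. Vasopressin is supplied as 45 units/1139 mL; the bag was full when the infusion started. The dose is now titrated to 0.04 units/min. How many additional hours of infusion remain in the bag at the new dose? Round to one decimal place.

8.9 hours

Initial rate:
0.011 units/min × 60 min/hr = 0.66 units/hr
Concentration = 45 units ÷ 1139 mL = 0.03950834 units/mL
Rate = 0.66 units/hr ÷ 0.03950834 units/mL = 16.70533 mL/hr
Volume infused so far = 16.70533 mL/hr × 35.7 hr = 596.3804 mL
Volume remaining = 1139 − 596.3804 = 542.6196 mL
New rate:
0.04 units/min × 60 min/hr = 2.4 units/hr
Rate = 2.4 units/hr ÷ 0.03950834 units/mL = 60.74667 mL/hr
Time remaining = 542.6196 mL ÷ 60.74667 mL/hr = 8.9325 hr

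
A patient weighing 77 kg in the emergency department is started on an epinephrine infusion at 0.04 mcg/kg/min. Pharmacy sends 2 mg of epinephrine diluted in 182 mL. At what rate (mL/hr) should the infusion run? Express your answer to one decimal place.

16.8 mL/hr

Dose = 0.04 mcg/kg/min × 77 kg = 3.08 mcg/min
3.08 mcg/min × 60 min/hr = 184.8 mcg/hr
Concentration = 2 mg ÷ 182 mL = 0.01098901 mg/mL = 10.98901 mcg/mL
Rate = 184.8 mcg/hr ÷ 10.98901 mcg/mL = 16.8168 mL/hr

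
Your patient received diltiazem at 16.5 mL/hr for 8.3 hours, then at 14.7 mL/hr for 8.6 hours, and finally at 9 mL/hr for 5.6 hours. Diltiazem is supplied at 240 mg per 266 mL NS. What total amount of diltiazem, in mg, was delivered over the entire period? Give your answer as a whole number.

283 mg

Concentration = 240 mg ÷ 266 mL = 0.9022556 mg/mL
Stage 1: 16.5 mL/hr × 8.3 hr = 136.95 mL → 136.95 mL × 0.9022556 mg/mL = 123.5639 mg
Stage 2: 14.7 mL/hr × 8.6 hr = 126.42 mL → 126.42 mL × 0.9022556 mg/mL = 114.0632 mg
Stage 3: 9 mL/hr × 5.6 hr = 50.4 mL → 50.4 mL × 0.9022556 mg/mL = 45.47368 mg
Total = 123.5639 + 114.0632 + 45.47368 = 283.1008 mg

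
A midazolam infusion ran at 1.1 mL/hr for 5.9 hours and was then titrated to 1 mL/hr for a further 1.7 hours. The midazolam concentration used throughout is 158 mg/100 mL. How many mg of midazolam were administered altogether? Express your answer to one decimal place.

12.9 mg

Concentration = 158 mg ÷ 100 mL = 1.58 mg/mL
Stage 1: 1.1 mL/hr × 5.9 hr = 6.49 mL → 6.49 mL × 1.58 mg/mL = 10.2542 mg
Stage 2: 1 mL/hr × 1.7 hr = 1.7 mL → 1.7 mL × 1.58 mg/mL = 2.686 mg
Total = 10.2542 + 2.686 = 12.9402 mg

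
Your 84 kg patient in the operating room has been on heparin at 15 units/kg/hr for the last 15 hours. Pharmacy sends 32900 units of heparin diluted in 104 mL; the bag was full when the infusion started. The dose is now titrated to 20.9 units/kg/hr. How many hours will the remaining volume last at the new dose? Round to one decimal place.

8.0 hours

Initial rate:
Dose = 15 units/kg/hr × 84 kg = 1260 units/hr
Concentration = 32900 units ÷ 104 mL = 316.3462 units/mL
Rate = 1260 units/hr ÷ 316.3462 units/mL = 3.982979 mL/hr
Volume infused so far = 3.982979 mL/hr × 15 hr = 59.74468 mL
Volume remaining = 104 − 59.74468 = 44.25532 mL
New rate:
Dose = 20.9 units/kg/hr × 84 kg = 1755.6 units/hr
Rate = 1755.6 units/hr ÷ 316.3462 units/mL = 5.549617 mL/hr
Time remaining = 44.25532 mL ÷ 5.549617 mL/hr = 7.974482 hr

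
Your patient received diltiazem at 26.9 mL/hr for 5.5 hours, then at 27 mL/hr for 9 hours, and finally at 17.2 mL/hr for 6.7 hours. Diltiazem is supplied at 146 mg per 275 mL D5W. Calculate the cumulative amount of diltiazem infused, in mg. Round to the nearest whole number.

269 mg

Concentration = 146 mg ÷ 275 mL = 0.5309091 mg/mL
Stage 1: 26.9 mL/hr × 5.5 hr = 147.95 mL → 147.95 mL × 0.5309091 mg/mL = 78.548 mg
Stage 2: 27 mL/hr × 9 hr = 243 mL → 243 mL × 0.5309091 mg/mL = 129.0109 mg
Stage 3: 17.2 mL/hr × 6.7 hr = 115.24 mL → 115.24 mL × 0.5309091 mg/mL = 61.18196 mg
Total = 78.548 + 129.0109 + 61.18196 = 268.7409 mg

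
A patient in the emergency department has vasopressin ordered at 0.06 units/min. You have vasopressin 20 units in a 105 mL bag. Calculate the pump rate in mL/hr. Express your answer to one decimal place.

18.9 mL/hr

0.06 units/min × 60 min/hr = 3.6 units/hr
Concentration = 20 units ÷ 105 mL = 0.1904762 units/mL
Rate = 3.6 units/hr ÷ 0.1904762 units/mL = 18.9 mL/hr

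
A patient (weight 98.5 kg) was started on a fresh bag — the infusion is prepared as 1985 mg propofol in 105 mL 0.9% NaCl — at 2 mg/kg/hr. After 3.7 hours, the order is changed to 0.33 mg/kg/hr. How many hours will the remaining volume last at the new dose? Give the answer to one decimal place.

Initial rate:
Dose = 2 mg/kg/hr × 98.5 kg = 197 mg/hr
Concentration = 1985 mg ÷ 105 mL = 18.90476 mg/mL
Rate = 197 mg/hr ÷ 18.90476 mg/mL = 10.42065 mL/hr
Volume infused so far = 10.42065 mL/hr × 3.7 hr = 38.55642 mL
Volume remaining = 105 − 38.55642 = 66.44358 mL
New rate:
Dose = 0.33 mg/kg/hr × 98.5 kg = 32.505 mg/hr
Rate = 32.505 mg/hr ÷ 18.90476 mg/mL = 1.719408 mL/hr
Time remaining = 66.44358 mL ÷ 1.719408 mL/hr = 38.64329 hr

38.6 hours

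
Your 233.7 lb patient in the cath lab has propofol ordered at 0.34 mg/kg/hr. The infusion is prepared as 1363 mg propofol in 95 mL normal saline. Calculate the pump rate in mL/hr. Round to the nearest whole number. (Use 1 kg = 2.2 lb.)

3 mL/hr

Weight = 233.7 lb ÷ 2.2 lb/kg = 106.2273 kg
Dose = 0.34 mg/kg/hr × 106.2273 kg = 36.11727 mg/hr
Concentration = 1363 mg ÷ 95 mL = 14.34737 mg/mL
Rate = 36.11727 mg/hr ÷ 14.34737 mg/mL = 2.517345 mL/hr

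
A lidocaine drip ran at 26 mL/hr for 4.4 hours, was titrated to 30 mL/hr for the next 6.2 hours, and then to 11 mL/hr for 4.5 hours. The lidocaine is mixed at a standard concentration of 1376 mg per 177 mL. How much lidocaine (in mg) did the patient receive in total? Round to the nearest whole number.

Concentration = 1376 mg ÷ 177 mL = 7.774011 mg/mL
Stage 1: 26 mL/hr × 4.4 hr = 114.4 mL → 114.4 mL × 7.774011 mg/mL = 889.3469 mg
Stage 2: 30 mL/hr × 6.2 hr = 186 mL → 186 mL × 7.774011 mg/mL = 1445.966 mg
Stage 3: 11 mL/hr × 4.5 hr = 49.5 mL → 49.5 mL × 7.774011 mg/mL = 384.8136 mg
Total = 889.3469 + 1445.966 + 384.8136 = 2720.127 mg

2720 mg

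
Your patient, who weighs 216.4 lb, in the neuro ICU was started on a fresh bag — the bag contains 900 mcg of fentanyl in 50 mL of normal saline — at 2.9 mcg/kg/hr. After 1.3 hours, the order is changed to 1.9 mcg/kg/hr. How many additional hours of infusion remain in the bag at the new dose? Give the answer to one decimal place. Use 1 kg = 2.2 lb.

Initial rate:
Weight = 216.4 lb ÷ 2.2 lb/kg = 98.36364 kg
Dose = 2.9 mcg/kg/hr × 98.36364 kg = 285.2545 mcg/hr
Concentration = 900 mcg ÷ 50 mL = 18 mcg/mL
Rate = 285.2545 mcg/hr ÷ 18 mcg/mL = 15.84747 mL/hr
Volume infused so far = 15.84747 mL/hr × 1.3 hr = 20.60172 mL
Volume remaining = 50 − 20.60172 = 29.39828 mL
New rate:
Dose = 1.9 mcg/kg/hr × 98.36364 kg = 186.8909 mcg/hr
Rate = 186.8909 mcg/hr ÷ 18 mcg/mL = 10.38283 mL/hr
Time remaining = 29.39828 mL ÷ 10.38283 mL/hr = 2.831433 hr

2.8 hours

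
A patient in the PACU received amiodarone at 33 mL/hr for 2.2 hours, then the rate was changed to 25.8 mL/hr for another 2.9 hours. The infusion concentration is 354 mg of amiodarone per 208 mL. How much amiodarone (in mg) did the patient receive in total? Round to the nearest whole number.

Concentration = 354 mg ÷ 208 mL = 1.701923 mg/mL
Stage 1: 33 mL/hr × 2.2 hr = 72.6 mL → 72.6 mL × 1.701923 mg/mL = 123.5596 mg
Stage 2: 25.8 mL/hr × 2.9 hr = 74.82 mL → 74.82 mL × 1.701923 mg/mL = 127.3379 mg
Total = 123.5596 + 127.3379 = 250.8975 mg

251 mg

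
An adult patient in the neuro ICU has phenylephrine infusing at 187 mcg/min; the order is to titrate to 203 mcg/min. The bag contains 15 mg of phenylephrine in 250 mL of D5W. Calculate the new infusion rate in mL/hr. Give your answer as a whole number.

203 mcg/min × 60 min/hr = 12180 mcg/hr
Concentration = 15 mg ÷ 250 mL = 0.06 mg/mL = 60 mcg/mL
Rate = 12180 mcg/hr ÷ 60 mcg/mL = 203 mL/hr

203 mL/hr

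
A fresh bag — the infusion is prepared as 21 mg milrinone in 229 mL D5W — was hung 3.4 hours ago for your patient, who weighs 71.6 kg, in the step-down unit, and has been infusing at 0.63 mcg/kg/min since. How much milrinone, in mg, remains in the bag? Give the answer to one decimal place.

Dose = 0.63 mcg/kg/min × 71.6 kg = 45.108 mcg/min
45.108 mcg/min × 60 min/hr = 2706.48 mcg/hr
Concentration = 21 mg ÷ 229 mL = 0.09170306 mg/mL = 91.70306 mcg/mL
Rate = 2706.48 mcg/hr ÷ 91.70306 mcg/mL = 29.51352 mL/hr
Volume infused = 29.51352 mL/hr × 3.4 hr = 100.346 mL
Volume remaining = 229 − 100.346 = 128.654 mL
Drug remaining = 128.654 mL × 91.70306 mcg/mL = 11797.97 mcg = 11.79797 mg

11.8 mg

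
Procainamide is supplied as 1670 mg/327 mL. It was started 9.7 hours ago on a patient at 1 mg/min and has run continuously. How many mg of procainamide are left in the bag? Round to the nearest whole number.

1088 mg

1 mg/min × 60 min/hr = 60 mg/hr
Concentration = 1670 mg ÷ 327 mL = 5.107034 mg/mL
Rate = 60 mg/hr ÷ 5.107034 mg/mL = 11.7485 mL/hr
Volume infused = 11.7485 mL/hr × 9.7 hr = 113.9605 mL
Volume remaining = 327 − 113.9605 = 213.0395 mL
Drug remaining = 213.0395 mL × 5.107034 mg/mL = 1088 mg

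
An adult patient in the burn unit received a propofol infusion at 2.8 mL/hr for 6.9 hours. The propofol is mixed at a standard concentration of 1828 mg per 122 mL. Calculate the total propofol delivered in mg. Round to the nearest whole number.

Concentration = 1828 mg ÷ 122 mL = 14.98361 mg/mL
Drug rate = 2.8 mL/hr × 14.98361 mg/mL = 41.9541 mg/hr
Total = 41.9541 mg/hr × 6.9 hr = 289.4833 mg

289 mg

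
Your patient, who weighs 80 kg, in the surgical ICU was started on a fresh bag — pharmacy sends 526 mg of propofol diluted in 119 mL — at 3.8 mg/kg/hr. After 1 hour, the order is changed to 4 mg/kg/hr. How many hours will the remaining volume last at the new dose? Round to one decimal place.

0.7 hours

Initial rate:
Dose = 3.8 mg/kg/hr × 80 kg = 304 mg/hr
Concentration = 526 mg ÷ 119 mL = 4.420168 mg/mL
Rate = 304 mg/hr ÷ 4.420168 mg/mL = 68.77567 mL/hr
Volume infused so far = 68.77567 mL/hr × 1 hr = 68.77567 mL
Volume remaining = 119 − 68.77567 = 50.22433 mL
New rate:
Dose = 4 mg/kg/hr × 80 kg = 320 mg/hr
Rate = 320 mg/hr ÷ 4.420168 mg/mL = 72.39544 mL/hr
Time remaining = 50.22433 mL ÷ 72.39544 mL/hr = 0.69375 hr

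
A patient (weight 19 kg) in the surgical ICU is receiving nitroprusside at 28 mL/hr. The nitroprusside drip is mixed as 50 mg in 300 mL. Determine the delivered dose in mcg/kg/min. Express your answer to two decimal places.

4.09 mcg/kg/min

Concentration = 50 mg ÷ 300 mL = 0.1666667 mg/mL = 166.6667 mcg/mL
Drug rate = 28 mL/hr × 166.6667 mcg/mL = 4666.667 mcg/hr
4666.667 mcg/hr ÷ 60 min/hr = 77.77778 mcg/min
77.77778 mcg/min ÷ 19 kg = 4.093567 mcg/kg/min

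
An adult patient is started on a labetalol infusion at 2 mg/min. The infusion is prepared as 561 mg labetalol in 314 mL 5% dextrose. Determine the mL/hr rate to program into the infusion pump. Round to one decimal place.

67.2 mL/hr

2 mg/min × 60 min/hr = 120 mg/hr
Concentration = 561 mg ÷ 314 mL = 1.786624 mg/mL
Rate = 120 mg/hr ÷ 1.786624 mg/mL = 67.16578 mL/hr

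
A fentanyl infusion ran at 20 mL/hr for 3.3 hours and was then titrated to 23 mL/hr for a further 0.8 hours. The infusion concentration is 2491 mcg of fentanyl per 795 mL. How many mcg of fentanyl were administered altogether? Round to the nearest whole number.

264 mcg

Concentration = 2491 mcg ÷ 795 mL = 3.133333 mcg/mL
Stage 1: 20 mL/hr × 3.3 hr = 66 mL → 66 mL × 3.133333 mcg/mL = 206.8 mcg
Stage 2: 23 mL/hr × 0.8 hr = 18.4 mL → 18.4 mL × 3.133333 mcg/mL = 57.65333 mcg
Total = 206.8 + 57.65333 = 264.4533 mcg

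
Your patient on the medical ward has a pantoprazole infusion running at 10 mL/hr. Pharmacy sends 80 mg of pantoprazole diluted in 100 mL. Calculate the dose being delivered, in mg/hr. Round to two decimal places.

8.00 mg/hr

Concentration = 80 mg ÷ 100 mL = 0.8 mg/mL
Drug rate = 10 mL/hr × 0.8 mg/mL = 8 mg/hr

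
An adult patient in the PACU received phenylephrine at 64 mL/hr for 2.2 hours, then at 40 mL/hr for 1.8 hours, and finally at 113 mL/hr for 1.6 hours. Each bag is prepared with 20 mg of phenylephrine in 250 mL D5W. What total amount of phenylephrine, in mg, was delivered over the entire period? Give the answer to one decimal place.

Concentration = 20 mg ÷ 250 mL = 0.08 mg/mL
Stage 1: 64 mL/hr × 2.2 hr = 140.8 mL → 140.8 mL × 0.08 mg/mL = 11.264 mg
Stage 2: 40 mL/hr × 1.8 hr = 72 mL → 72 mL × 0.08 mg/mL = 5.76 mg
Stage 3: 113 mL/hr × 1.6 hr = 180.8 mL → 180.8 mL × 0.08 mg/mL = 14.464 mg
Total = 11.264 + 5.76 + 14.464 = 31.488 mg

31.5 mg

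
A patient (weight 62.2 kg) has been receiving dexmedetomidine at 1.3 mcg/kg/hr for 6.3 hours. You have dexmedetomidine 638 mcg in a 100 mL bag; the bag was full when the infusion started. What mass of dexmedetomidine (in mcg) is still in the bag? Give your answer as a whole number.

Dose = 1.3 mcg/kg/hr × 62.2 kg = 80.86 mcg/hr
Concentration = 638 mcg ÷ 100 mL = 6.38 mcg/mL
Rate = 80.86 mcg/hr ÷ 6.38 mcg/mL = 12.67398 mL/hr
Volume infused = 12.67398 mL/hr × 6.3 hr = 79.84608 mL
Volume remaining = 100 − 79.84608 = 20.15392 mL
Drug remaining = 20.15392 mL × 6.38 mcg/mL = 128.582 mcg

129 mcg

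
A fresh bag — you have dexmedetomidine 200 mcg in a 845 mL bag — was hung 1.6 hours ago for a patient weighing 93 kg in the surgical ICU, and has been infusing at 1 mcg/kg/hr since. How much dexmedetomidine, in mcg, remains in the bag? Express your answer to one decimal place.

Dose = 1 mcg/kg/hr × 93 kg = 93 mcg/hr
Concentration = 200 mcg ÷ 845 mL = 0.2366864 mcg/mL
Rate = 93 mcg/hr ÷ 0.2366864 mcg/mL = 392.925 mL/hr
Volume infused = 392.925 mL/hr × 1.6 hr = 628.68 mL
Volume remaining = 845 − 628.68 = 216.32 mL
Drug remaining = 216.32 mL × 0.2366864 mcg/mL = 51.2 mcg

51.2 mcg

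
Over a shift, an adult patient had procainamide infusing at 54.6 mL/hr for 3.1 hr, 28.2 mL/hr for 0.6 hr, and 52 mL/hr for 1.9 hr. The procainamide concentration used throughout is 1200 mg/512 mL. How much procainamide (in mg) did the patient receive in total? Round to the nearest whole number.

668 mg

Concentration = 1200 mg ÷ 512 mL = 2.34375 mg/mL
Stage 1: 54.6 mL/hr × 3.1 hr = 169.26 mL → 169.26 mL × 2.34375 mg/mL = 396.7031 mg
Stage 2: 28.2 mL/hr × 0.6 hr = 16.92 mL → 16.92 mL × 2.34375 mg/mL = 39.65625 mg
Stage 3: 52 mL/hr × 1.9 hr = 98.8 mL → 98.8 mL × 2.34375 mg/mL = 231.5625 mg
Total = 396.7031 + 39.65625 + 231.5625 = 667.9219 mg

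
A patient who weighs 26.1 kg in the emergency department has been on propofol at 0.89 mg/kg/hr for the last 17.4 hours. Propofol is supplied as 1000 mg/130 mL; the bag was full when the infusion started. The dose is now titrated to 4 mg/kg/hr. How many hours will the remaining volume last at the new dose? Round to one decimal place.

Initial rate:
Dose = 0.89 mg/kg/hr × 26.1 kg = 23.229 mg/hr
Concentration = 1000 mg ÷ 130 mL = 7.692308 mg/mL
Rate = 23.229 mg/hr ÷ 7.692308 mg/mL = 3.01977 mL/hr
Volume infused so far = 3.01977 mL/hr × 17.4 hr = 52.544 mL
Volume remaining = 130 − 52.544 = 77.456 mL
New rate:
Dose = 4 mg/kg/hr × 26.1 kg = 104.4 mg/hr
Rate = 104.4 mg/hr ÷ 7.692308 mg/mL = 13.572 mL/hr
Time remaining = 77.456 mL ÷ 13.572 mL/hr = 5.707044 hr

5.7 hours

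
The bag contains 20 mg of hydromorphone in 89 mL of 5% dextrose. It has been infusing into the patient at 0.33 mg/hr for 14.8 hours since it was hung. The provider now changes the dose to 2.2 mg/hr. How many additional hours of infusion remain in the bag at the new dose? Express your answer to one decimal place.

6.9 hours

Initial rate:
Concentration = 20 mg ÷ 89 mL = 0.2247191 mg/mL
Rate = 0.33 mg/hr ÷ 0.2247191 mg/mL = 1.4685 mL/hr
Volume infused so far = 1.4685 mL/hr × 14.8 hr = 21.7338 mL
Volume remaining = 89 − 21.7338 = 67.2662 mL
New rate:
Rate = 2.2 mg/hr ÷ 0.2247191 mg/mL = 9.79 mL/hr
Time remaining = 67.2662 mL ÷ 9.79 mL/hr = 6.870909 hr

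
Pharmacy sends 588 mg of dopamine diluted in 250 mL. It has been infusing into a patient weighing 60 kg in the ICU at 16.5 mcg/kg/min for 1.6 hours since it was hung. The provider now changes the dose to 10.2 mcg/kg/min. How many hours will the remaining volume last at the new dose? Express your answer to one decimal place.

Initial rate:
Dose = 16.5 mcg/kg/min × 60 kg = 990 mcg/min
990 mcg/min × 60 min/hr = 59400 mcg/hr
Concentration = 588 mg ÷ 250 mL = 2.352 mg/mL = 2352 mcg/mL
Rate = 59400 mcg/hr ÷ 2352 mcg/mL = 25.2551 mL/hr
Volume infused so far = 25.2551 mL/hr × 1.6 hr = 40.40816 mL
Volume remaining = 250 − 40.40816 = 209.5918 mL
New rate:
Dose = 10.2 mcg/kg/min × 60 kg = 612 mcg/min
612 mcg/min × 60 min/hr = 36720 mcg/hr
Rate = 36720 mcg/hr ÷ 2352 mcg/mL = 15.61224 mL/hr
Time remaining = 209.5918 mL ÷ 15.61224 mL/hr = 13.42484 hr

13.4 hours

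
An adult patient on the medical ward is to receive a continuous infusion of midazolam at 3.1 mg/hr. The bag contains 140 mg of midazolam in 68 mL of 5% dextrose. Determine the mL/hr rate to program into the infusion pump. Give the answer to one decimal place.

Concentration = 140 mg ÷ 68 mL = 2.058824 mg/mL
Rate = 3.1 mg/hr ÷ 2.058824 mg/mL = 1.505714 mL/hr

1.5 mL/hr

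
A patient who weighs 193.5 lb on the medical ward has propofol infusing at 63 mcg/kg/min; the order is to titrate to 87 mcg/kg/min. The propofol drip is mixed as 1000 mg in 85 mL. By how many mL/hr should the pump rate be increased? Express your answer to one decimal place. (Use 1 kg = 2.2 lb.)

10.8 mL/hr

At the current dose:
Weight = 193.5 lb ÷ 2.2 lb/kg = 87.95455 kg
Dose = 63 mcg/kg/min × 87.95455 kg = 5541.136 mcg/min
5541.136 mcg/min × 60 min/hr = 332468.2 mcg/hr
Concentration = 1000 mg ÷ 85 mL = 11.76471 mg/mL = 11764.71 mcg/mL
Rate = 332468.2 mcg/hr ÷ 11764.71 mcg/mL = 28.2598 mL/hr
At the new dose:
Dose = 87 mcg/kg/min × 87.95455 kg = 7652.045 mcg/min
7652.045 mcg/min × 60 min/hr = 459122.7 mcg/hr
Rate = 459122.7 mcg/hr ÷ 11764.71 mcg/mL = 39.02543 mL/hr
Change = 39.02543 − 28.2598 = 10.76564 mL/hr → 10.76564 mL/hr increase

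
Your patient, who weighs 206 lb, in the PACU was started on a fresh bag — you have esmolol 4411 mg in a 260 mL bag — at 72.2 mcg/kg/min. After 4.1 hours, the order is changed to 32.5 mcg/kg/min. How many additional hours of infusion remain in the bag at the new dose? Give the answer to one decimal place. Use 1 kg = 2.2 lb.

Initial rate:
Weight = 206 lb ÷ 2.2 lb/kg = 93.63636 kg
Dose = 72.2 mcg/kg/min × 93.63636 kg = 6760.545 mcg/min
6760.545 mcg/min × 60 min/hr = 405632.7 mcg/hr
Concentration = 4411 mg ÷ 260 mL = 16.96538 mg/mL = 16965.38 mcg/mL
Rate = 405632.7 mcg/hr ÷ 16965.38 mcg/mL = 23.90943 mL/hr
Volume infused so far = 23.90943 mL/hr × 4.1 hr = 98.02868 mL
Volume remaining = 260 − 98.02868 = 161.9713 mL
New rate:
Dose = 32.5 mcg/kg/min × 93.63636 kg = 3043.182 mcg/min
3043.182 mcg/min × 60 min/hr = 182590.9 mcg/hr
Rate = 182590.9 mcg/hr ÷ 16965.38 mcg/mL = 10.76256 mL/hr
Time remaining = 161.9713 mL ÷ 10.76256 mL/hr = 15.04952 hr

15.0 hours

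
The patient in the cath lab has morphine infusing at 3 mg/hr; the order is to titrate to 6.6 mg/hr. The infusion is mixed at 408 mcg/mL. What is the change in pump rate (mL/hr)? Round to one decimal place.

8.8 mL/hr

At the current dose:
Concentration = 408 mcg/mL = 0.408 mg/mL
Rate = 3 mg/hr ÷ 0.408 mg/mL = 7.352941 mL/hr
At the new dose:
Rate = 6.6 mg/hr ÷ 0.408 mg/mL = 16.17647 mL/hr
Change = 16.17647 − 7.352941 = 8.823529 mL/hr → 8.823529 mL/hr increase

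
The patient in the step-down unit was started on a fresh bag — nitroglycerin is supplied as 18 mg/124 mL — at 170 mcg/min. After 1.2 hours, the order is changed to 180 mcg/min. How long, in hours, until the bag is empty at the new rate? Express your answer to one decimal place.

0.5 hours

Initial rate:
170 mcg/min × 60 min/hr = 10200 mcg/hr
Concentration = 18 mg ÷ 124 mL = 0.1451613 mg/mL = 145.1613 mcg/mL
Rate = 10200 mcg/hr ÷ 145.1613 mcg/mL = 70.26667 mL/hr
Volume infused so far = 70.26667 mL/hr × 1.2 hr = 84.32 mL
Volume remaining = 124 − 84.32 = 39.68 mL
New rate:
180 mcg/min × 60 min/hr = 10800 mcg/hr
Rate = 10800 mcg/hr ÷ 145.1613 mcg/mL = 74.4 mL/hr
Time remaining = 39.68 mL ÷ 74.4 mL/hr = 0.5333333 hr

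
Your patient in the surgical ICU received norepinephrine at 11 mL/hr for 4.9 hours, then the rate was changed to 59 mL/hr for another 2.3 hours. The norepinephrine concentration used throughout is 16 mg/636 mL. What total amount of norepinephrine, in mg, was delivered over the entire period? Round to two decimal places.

Concentration = 16 mg ÷ 636 mL = 0.02515723 mg/mL
Stage 1: 11 mL/hr × 4.9 hr = 53.9 mL → 53.9 mL × 0.02515723 mg/mL = 1.355975 mg
Stage 2: 59 mL/hr × 2.3 hr = 135.7 mL → 135.7 mL × 0.02515723 mg/mL = 3.413836 mg
Total = 1.355975 + 3.413836 = 4.769811 mg

4.77 mg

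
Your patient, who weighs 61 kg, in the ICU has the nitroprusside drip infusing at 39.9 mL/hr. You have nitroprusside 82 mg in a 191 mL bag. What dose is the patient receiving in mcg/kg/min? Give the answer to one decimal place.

4.7 mcg/kg/min

Concentration = 82 mg ÷ 191 mL = 0.4293194 mg/mL = 429.3194 mcg/mL
Drug rate = 39.9 mL/hr × 429.3194 mcg/mL = 17129.84 mcg/hr
17129.84 mcg/hr ÷ 60 min/hr = 285.4974 mcg/min
285.4974 mcg/min ÷ 61 kg = 4.680285 mcg/kg/min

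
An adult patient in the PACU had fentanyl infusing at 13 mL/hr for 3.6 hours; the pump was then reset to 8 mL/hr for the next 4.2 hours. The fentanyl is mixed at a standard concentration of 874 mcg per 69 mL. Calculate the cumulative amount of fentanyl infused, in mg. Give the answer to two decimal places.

Concentration = 874 mcg ÷ 69 mL = 12.66667 mcg/mL
Stage 1: 13 mL/hr × 3.6 hr = 46.8 mL → 46.8 mL × 12.66667 mcg/mL = 592.8 mcg
Stage 2: 8 mL/hr × 4.2 hr = 33.6 mL → 33.6 mL × 12.66667 mcg/mL = 425.6 mcg
Total = 592.8 + 425.6 = 1018.4 mcg = 1.0184 mg

1.02 mg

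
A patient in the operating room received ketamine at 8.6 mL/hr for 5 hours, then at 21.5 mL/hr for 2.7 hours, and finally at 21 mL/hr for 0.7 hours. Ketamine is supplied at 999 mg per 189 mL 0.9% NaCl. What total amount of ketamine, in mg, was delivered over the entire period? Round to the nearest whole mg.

Concentration = 999 mg ÷ 189 mL = 5.285714 mg/mL
Stage 1: 8.6 mL/hr × 5 hr = 43 mL → 43 mL × 5.285714 mg/mL = 227.2857 mg
Stage 2: 21.5 mL/hr × 2.7 hr = 58.05 mL → 58.05 mL × 5.285714 mg/mL = 306.8357 mg
Stage 3: 21 mL/hr × 0.7 hr = 14.7 mL → 14.7 mL × 5.285714 mg/mL = 77.7 mg
Total = 227.2857 + 306.8357 + 77.7 = 611.8214 mg

612 mg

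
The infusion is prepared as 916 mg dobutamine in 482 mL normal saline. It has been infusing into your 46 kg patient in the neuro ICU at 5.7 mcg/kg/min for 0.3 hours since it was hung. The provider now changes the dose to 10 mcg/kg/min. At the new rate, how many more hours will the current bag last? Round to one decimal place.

Initial rate:
Dose = 5.7 mcg/kg/min × 46 kg = 262.2 mcg/min
262.2 mcg/min × 60 min/hr = 15732 mcg/hr
Concentration = 916 mg ÷ 482 mL = 1.900415 mg/mL = 1900.415 mcg/mL
Rate = 15732 mcg/hr ÷ 1900.415 mcg/mL = 8.278192 mL/hr
Volume infused so far = 8.278192 mL/hr × 0.3 hr = 2.483458 mL
Volume remaining = 482 − 2.483458 = 479.5165 mL
New rate:
Dose = 10 mcg/kg/min × 46 kg = 460 mcg/min
460 mcg/min × 60 min/hr = 27600 mcg/hr
Rate = 27600 mcg/hr ÷ 1900.415 mcg/mL = 14.52314 mL/hr
Time remaining = 479.5165 mL ÷ 14.52314 mL/hr = 33.01741 hr

33.0 hours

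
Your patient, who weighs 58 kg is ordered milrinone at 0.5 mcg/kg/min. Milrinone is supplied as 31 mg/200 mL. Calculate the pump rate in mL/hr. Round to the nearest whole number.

Dose = 0.5 mcg/kg/min × 58 kg = 29 mcg/min
29 mcg/min × 60 min/hr = 1740 mcg/hr
Concentration = 31 mg ÷ 200 mL = 0.155 mg/mL = 155 mcg/mL
Rate = 1740 mcg/hr ÷ 155 mcg/mL = 11.22581 mL/hr

11 mL/hr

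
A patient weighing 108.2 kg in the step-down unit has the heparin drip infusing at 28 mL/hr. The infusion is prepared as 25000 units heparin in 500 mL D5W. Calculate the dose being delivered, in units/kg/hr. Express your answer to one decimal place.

12.9 units/kg/hr

Concentration = 25000 units ÷ 500 mL = 50 units/mL
Drug rate = 28 mL/hr × 50 units/mL = 1400 units/hr
1400 units/hr ÷ 108.2 kg = 12.939 units/kg/hr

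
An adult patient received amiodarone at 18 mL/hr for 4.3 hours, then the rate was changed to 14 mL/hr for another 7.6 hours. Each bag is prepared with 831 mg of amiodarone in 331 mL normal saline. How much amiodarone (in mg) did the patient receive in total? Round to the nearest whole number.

Concentration = 831 mg ÷ 331 mL = 2.510574 mg/mL
Stage 1: 18 mL/hr × 4.3 hr = 77.4 mL → 77.4 mL × 2.510574 mg/mL = 194.3184 mg
Stage 2: 14 mL/hr × 7.6 hr = 106.4 mL → 106.4 mL × 2.510574 mg/mL = 267.1251 mg
Total = 194.3184 + 267.1251 = 461.4435 mg

461 mg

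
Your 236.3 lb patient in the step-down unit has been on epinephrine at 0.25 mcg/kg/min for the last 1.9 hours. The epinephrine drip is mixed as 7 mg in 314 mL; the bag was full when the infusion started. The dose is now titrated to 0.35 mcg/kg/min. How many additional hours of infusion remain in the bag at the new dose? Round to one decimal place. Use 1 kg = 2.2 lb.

1.7 hours

Initial rate:
Weight = 236.3 lb ÷ 2.2 lb/kg = 107.4091 kg
Dose = 0.25 mcg/kg/min × 107.4091 kg = 26.85227 mcg/min
26.85227 mcg/min × 60 min/hr = 1611.136 mcg/hr
Concentration = 7 mg ÷ 314 mL = 0.02229299 mg/mL = 22.29299 mcg/mL
Rate = 1611.136 mcg/hr ÷ 22.29299 mcg/mL = 72.27097 mL/hr
Volume infused so far = 72.27097 mL/hr × 1.9 hr = 137.3149 mL
Volume remaining = 314 − 137.3149 = 176.6851 mL
New rate:
Dose = 0.35 mcg/kg/min × 107.4091 kg = 37.59318 mcg/min
37.59318 mcg/min × 60 min/hr = 2255.591 mcg/hr
Rate = 2255.591 mcg/hr ÷ 22.29299 mcg/mL = 101.1794 mL/hr
Time remaining = 176.6851 mL ÷ 101.1794 mL/hr = 1.746257 hr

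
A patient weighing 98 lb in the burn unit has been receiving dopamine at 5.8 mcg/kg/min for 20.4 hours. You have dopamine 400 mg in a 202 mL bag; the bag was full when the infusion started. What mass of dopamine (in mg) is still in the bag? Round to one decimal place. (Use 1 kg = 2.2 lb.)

83.8 mg

Weight = 98 lb ÷ 2.2 lb/kg = 44.54545 kg
Dose = 5.8 mcg/kg/min × 44.54545 kg = 258.3636 mcg/min
258.3636 mcg/min × 60 min/hr = 15501.82 mcg/hr
Concentration = 400 mg ÷ 202 mL = 1.980198 mg/mL = 1980.198 mcg/mL
Rate = 15501.82 mcg/hr ÷ 1980.198 mcg/mL = 7.828418 mL/hr
Volume infused = 7.828418 mL/hr × 20.4 hr = 159.6997 mL
Volume remaining = 202 − 159.6997 = 42.30027 mL
Drug remaining = 42.30027 mL × 1980.198 mcg/mL = 83762.91 mcg = 83.76291 mg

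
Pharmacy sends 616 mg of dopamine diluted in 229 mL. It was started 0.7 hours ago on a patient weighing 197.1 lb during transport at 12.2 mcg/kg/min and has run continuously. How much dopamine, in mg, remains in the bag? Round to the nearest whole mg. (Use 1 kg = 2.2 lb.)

Weight = 197.1 lb ÷ 2.2 lb/kg = 89.59091 kg
Dose = 12.2 mcg/kg/min × 89.59091 kg = 1093.009 mcg/min
1093.009 mcg/min × 60 min/hr = 65580.55 mcg/hr
Concentration = 616 mg ÷ 229 mL = 2.689956 mg/mL = 2689.956 mcg/mL
Rate = 65580.55 mcg/hr ÷ 2689.956 mcg/mL = 24.37978 mL/hr
Volume infused = 24.37978 mL/hr × 0.7 hr = 17.06585 mL
Volume remaining = 229 − 17.06585 = 211.9342 mL
Drug remaining = 211.9342 mL × 2689.956 mcg/mL = 570093.6 mcg = 570.0936 mg

570 mg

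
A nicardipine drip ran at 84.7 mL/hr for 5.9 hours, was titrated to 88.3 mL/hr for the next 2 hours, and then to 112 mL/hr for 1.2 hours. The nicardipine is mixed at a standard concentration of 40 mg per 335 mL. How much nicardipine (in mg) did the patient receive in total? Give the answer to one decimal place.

96.8 mg

Concentration = 40 mg ÷ 335 mL = 0.119403 mg/mL
Stage 1: 84.7 mL/hr × 5.9 hr = 499.73 mL → 499.73 mL × 0.119403 mg/mL = 59.66925 mg
Stage 2: 88.3 mL/hr × 2 hr = 176.6 mL → 176.6 mL × 0.119403 mg/mL = 21.08657 mg
Stage 3: 112 mL/hr × 1.2 hr = 134.4 mL → 134.4 mL × 0.119403 mg/mL = 16.04776 mg
Total = 59.66925 + 21.08657 + 16.04776 = 96.80358 mg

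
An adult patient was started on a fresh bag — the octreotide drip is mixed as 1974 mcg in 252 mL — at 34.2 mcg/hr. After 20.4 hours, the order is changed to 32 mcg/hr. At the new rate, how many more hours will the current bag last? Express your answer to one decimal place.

39.9 hours

Initial rate:
Concentration = 1974 mcg ÷ 252 mL = 7.833333 mcg/mL
Rate = 34.2 mcg/hr ÷ 7.833333 mcg/mL = 4.365957 mL/hr
Volume infused so far = 4.365957 mL/hr × 20.4 hr = 89.06553 mL
Volume remaining = 252 − 89.06553 = 162.9345 mL
New rate:
Rate = 32 mcg/hr ÷ 7.833333 mcg/mL = 4.085106 mL/hr
Time remaining = 162.9345 mL ÷ 4.085106 mL/hr = 39.885 hr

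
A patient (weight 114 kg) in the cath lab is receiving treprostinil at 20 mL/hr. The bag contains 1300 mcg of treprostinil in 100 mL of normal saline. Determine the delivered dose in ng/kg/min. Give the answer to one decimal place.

38.0 ng/kg/min

Concentration = 1300 mcg ÷ 100 mL = 13 mcg/mL = 13000 ng/mL
Drug rate = 20 mL/hr × 13000 ng/mL = 260000 ng/hr
260000 ng/hr ÷ 60 min/hr = 4333.333 ng/min
4333.333 ng/min ÷ 114 kg = 38.0117 ng/kg/min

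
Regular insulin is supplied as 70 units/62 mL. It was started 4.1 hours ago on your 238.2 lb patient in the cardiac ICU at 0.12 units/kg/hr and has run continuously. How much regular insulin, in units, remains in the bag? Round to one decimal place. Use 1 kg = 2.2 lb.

16.7 units

Weight = 238.2 lb ÷ 2.2 lb/kg = 108.2727 kg
Dose = 0.12 units/kg/hr × 108.2727 kg = 12.99273 units/hr
Concentration = 70 units ÷ 62 mL = 1.129032 units/mL
Rate = 12.99273 units/hr ÷ 1.129032 units/mL = 11.50784 mL/hr
Volume infused = 11.50784 mL/hr × 4.1 hr = 47.18216 mL
Volume remaining = 62 − 47.18216 = 14.81784 mL
Drug remaining = 14.81784 mL × 1.129032 units/mL = 16.72982 units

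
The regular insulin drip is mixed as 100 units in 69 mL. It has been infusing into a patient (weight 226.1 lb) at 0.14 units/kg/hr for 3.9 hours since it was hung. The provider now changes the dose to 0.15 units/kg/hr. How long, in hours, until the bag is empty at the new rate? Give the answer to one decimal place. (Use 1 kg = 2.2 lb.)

Initial rate:
Weight = 226.1 lb ÷ 2.2 lb/kg = 102.7727 kg
Dose = 0.14 units/kg/hr × 102.7727 kg = 14.38818 units/hr
Concentration = 100 units ÷ 69 mL = 1.449275 units/mL
Rate = 14.38818 units/hr ÷ 1.449275 units/mL = 9.927845 mL/hr
Volume infused so far = 9.927845 mL/hr × 3.9 hr = 38.7186 mL
Volume remaining = 69 − 38.7186 = 30.2814 mL
New rate:
Dose = 0.15 units/kg/hr × 102.7727 kg = 15.41591 units/hr
Rate = 15.41591 units/hr ÷ 1.449275 units/mL = 10.63698 mL/hr
Time remaining = 30.2814 mL ÷ 10.63698 mL/hr = 2.846805 hr

2.8 hours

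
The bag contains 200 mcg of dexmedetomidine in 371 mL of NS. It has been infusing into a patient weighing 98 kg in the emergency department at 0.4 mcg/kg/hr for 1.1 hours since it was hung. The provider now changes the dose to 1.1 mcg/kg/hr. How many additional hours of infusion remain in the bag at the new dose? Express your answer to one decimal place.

Initial rate:
Dose = 0.4 mcg/kg/hr × 98 kg = 39.2 mcg/hr
Concentration = 200 mcg ÷ 371 mL = 0.5390836 mcg/mL
Rate = 39.2 mcg/hr ÷ 0.5390836 mcg/mL = 72.716 mL/hr
Volume infused so far = 72.716 mL/hr × 1.1 hr = 79.9876 mL
Volume remaining = 371 − 79.9876 = 291.0124 mL
New rate:
Dose = 1.1 mcg/kg/hr × 98 kg = 107.8 mcg/hr
Rate = 107.8 mcg/hr ÷ 0.5390836 mcg/mL = 199.969 mL/hr
Time remaining = 291.0124 mL ÷ 199.969 mL/hr = 1.455288 hr

1.5 hours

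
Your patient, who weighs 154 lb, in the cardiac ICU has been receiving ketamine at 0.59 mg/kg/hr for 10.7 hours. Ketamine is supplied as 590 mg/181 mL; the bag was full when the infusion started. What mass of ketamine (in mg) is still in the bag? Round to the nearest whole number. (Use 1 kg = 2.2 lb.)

Weight = 154 lb ÷ 2.2 lb/kg = 70 kg
Dose = 0.59 mg/kg/hr × 70 kg = 41.3 mg/hr
Concentration = 590 mg ÷ 181 mL = 3.259669 mg/mL
Rate = 41.3 mg/hr ÷ 3.259669 mg/mL = 12.67 mL/hr
Volume infused = 12.67 mL/hr × 10.7 hr = 135.569 mL
Volume remaining = 181 − 135.569 = 45.431 mL
Drug remaining = 45.431 mL × 3.259669 mg/mL = 148.09 mg

148 mg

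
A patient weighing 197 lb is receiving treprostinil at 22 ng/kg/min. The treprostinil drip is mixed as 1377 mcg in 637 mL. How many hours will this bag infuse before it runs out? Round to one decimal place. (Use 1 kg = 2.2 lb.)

11.6 hours

Weight = 197 lb ÷ 2.2 lb/kg = 89.54545 kg
Dose = 22 ng/kg/min × 89.54545 kg = 1970 ng/min
1970 ng/min × 60 min/hr = 118200 ng/hr
Concentration = 1377 mcg ÷ 637 mL = 2.161695 mcg/mL = 2161.695 ng/mL
Rate = 118200 ng/hr ÷ 2161.695 ng/mL = 54.6793 mL/hr
Duration = 637 mL ÷ 54.6793 mL/hr = 11.64975 hr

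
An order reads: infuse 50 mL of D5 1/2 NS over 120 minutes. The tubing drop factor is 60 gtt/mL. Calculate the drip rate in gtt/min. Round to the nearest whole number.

25 gtt/min

50 mL ÷ (120 min) = 0.4166667 mL/min
0.4166667 mL/min × 60 gtt/mL = 25 gtt/min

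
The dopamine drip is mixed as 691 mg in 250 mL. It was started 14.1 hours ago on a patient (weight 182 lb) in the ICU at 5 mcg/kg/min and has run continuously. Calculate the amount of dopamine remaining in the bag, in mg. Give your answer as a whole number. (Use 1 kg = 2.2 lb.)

Weight = 182 lb ÷ 2.2 lb/kg = 82.72727 kg
Dose = 5 mcg/kg/min × 82.72727 kg = 413.6364 mcg/min
413.6364 mcg/min × 60 min/hr = 24818.18 mcg/hr
Concentration = 691 mg ÷ 250 mL = 2.764 mg/mL = 2764 mcg/mL
Rate = 24818.18 mcg/hr ÷ 2764 mcg/mL = 8.979082 mL/hr
Volume infused = 8.979082 mL/hr × 14.1 hr = 126.6051 mL
Volume remaining = 250 − 126.6051 = 123.3949 mL
Drug remaining = 123.3949 mL × 2764 mcg/mL = 341063.6 mcg = 341.0636 mg

341 mg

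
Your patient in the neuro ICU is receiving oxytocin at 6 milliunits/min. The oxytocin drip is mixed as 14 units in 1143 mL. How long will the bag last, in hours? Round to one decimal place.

38.9 hours

6 milliunits/min × 60 min/hr = 360 milliunits/hr
Concentration = 14 units ÷ 1143 mL = 0.01224847 units/mL = 12.24847 milliunits/mL
Rate = 360 milliunits/hr ÷ 12.24847 milliunits/mL = 29.39143 mL/hr
Duration = 1143 mL ÷ 29.39143 mL/hr = 38.88889 hr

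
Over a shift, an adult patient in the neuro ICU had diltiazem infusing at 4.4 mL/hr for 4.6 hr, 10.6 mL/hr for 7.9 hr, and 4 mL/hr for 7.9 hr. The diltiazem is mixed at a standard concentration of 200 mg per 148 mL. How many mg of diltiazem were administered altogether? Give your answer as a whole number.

183 mg

Concentration = 200 mg ÷ 148 mL = 1.351351 mg/mL
Stage 1: 4.4 mL/hr × 4.6 hr = 20.24 mL → 20.24 mL × 1.351351 mg/mL = 27.35135 mg
Stage 2: 10.6 mL/hr × 7.9 hr = 83.74 mL → 83.74 mL × 1.351351 mg/mL = 113.1622 mg
Stage 3: 4 mL/hr × 7.9 hr = 31.6 mL → 31.6 mL × 1.351351 mg/mL = 42.7027 mg
Total = 27.35135 + 113.1622 + 42.7027 = 183.2162 mg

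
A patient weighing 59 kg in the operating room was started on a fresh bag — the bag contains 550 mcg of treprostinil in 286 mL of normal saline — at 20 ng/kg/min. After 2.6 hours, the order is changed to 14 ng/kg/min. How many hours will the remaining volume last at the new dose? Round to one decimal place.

Initial rate:
Dose = 20 ng/kg/min × 59 kg = 1180 ng/min
1180 ng/min × 60 min/hr = 70800 ng/hr
Concentration = 550 mcg ÷ 286 mL = 1.923077 mcg/mL = 1923.077 ng/mL
Rate = 70800 ng/hr ÷ 1923.077 ng/mL = 36.816 mL/hr
Volume infused so far = 36.816 mL/hr × 2.6 hr = 95.7216 mL
Volume remaining = 286 − 95.7216 = 190.2784 mL
New rate:
Dose = 14 ng/kg/min × 59 kg = 826 ng/min
826 ng/min × 60 min/hr = 49560 ng/hr
Rate = 49560 ng/hr ÷ 1923.077 ng/mL = 25.7712 mL/hr
Time remaining = 190.2784 mL ÷ 25.7712 mL/hr = 7.383374 hr

7.4 hours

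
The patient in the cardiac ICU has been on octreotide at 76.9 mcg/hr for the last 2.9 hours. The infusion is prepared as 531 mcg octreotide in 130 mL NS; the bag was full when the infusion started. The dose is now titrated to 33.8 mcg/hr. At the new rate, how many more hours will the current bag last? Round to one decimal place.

Initial rate:
Concentration = 531 mcg ÷ 130 mL = 4.084615 mcg/mL
Rate = 76.9 mcg/hr ÷ 4.084615 mcg/mL = 18.82674 mL/hr
Volume infused so far = 18.82674 mL/hr × 2.9 hr = 54.59755 mL
Volume remaining = 130 − 54.59755 = 75.40245 mL
New rate:
Rate = 33.8 mcg/hr ÷ 4.084615 mcg/mL = 8.274953 mL/hr
Time remaining = 75.40245 mL ÷ 8.274953 mL/hr = 9.11213 hr

9.1 hours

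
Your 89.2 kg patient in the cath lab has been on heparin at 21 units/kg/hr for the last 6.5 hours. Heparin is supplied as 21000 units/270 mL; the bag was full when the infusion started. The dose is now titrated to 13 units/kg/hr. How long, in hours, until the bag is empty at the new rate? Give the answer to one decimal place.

7.6 hours

Initial rate:
Dose = 21 units/kg/hr × 89.2 kg = 1873.2 units/hr
Concentration = 21000 units ÷ 270 mL = 77.77778 units/mL
Rate = 1873.2 units/hr ÷ 77.77778 units/mL = 24.084 mL/hr
Volume infused so far = 24.084 mL/hr × 6.5 hr = 156.546 mL
Volume remaining = 270 − 156.546 = 113.454 mL
New rate:
Dose = 13 units/kg/hr × 89.2 kg = 1159.6 units/hr
Rate = 1159.6 units/hr ÷ 77.77778 units/mL = 14.90914 mL/hr
Time remaining = 113.454 mL ÷ 14.90914 mL/hr = 7.609693 hr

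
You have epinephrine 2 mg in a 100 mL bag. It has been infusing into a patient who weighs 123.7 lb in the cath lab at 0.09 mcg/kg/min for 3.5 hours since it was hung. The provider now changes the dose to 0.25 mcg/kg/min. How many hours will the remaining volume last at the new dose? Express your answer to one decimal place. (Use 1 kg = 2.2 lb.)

1.1 hours

Initial rate:
Weight = 123.7 lb ÷ 2.2 lb/kg = 56.22727 kg
Dose = 0.09 mcg/kg/min × 56.22727 kg = 5.060455 mcg/min
5.060455 mcg/min × 60 min/hr = 303.6273 mcg/hr
Concentration = 2 mg ÷ 100 mL = 0.02 mg/mL = 20 mcg/mL
Rate = 303.6273 mcg/hr ÷ 20 mcg/mL = 15.18136 mL/hr
Volume infused so far = 15.18136 mL/hr × 3.5 hr = 53.13477 mL
Volume remaining = 100 − 53.13477 = 46.86523 mL
New rate:
Dose = 0.25 mcg/kg/min × 56.22727 kg = 14.05682 mcg/min
14.05682 mcg/min × 60 min/hr = 843.4091 mcg/hr
Rate = 843.4091 mcg/hr ÷ 20 mcg/mL = 42.17045 mL/hr
Time remaining = 46.86523 mL ÷ 42.17045 mL/hr = 1.111328 hr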